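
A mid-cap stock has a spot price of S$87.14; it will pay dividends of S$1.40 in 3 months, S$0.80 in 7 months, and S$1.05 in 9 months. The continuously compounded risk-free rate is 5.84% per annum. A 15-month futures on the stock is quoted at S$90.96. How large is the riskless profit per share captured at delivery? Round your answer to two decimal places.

PV(dividends) I = 1.40·e^(−0.0584·3/12) + 0.80·e^(−0.0584·7/12) + 1.05·e^(−0.0584·9/12) = 3.1579
Fair futures F* = (S − I)·e^(rT) = (87.14 − 3.1579)·e^0.073000 = 83.9821 × 1.075731 = 90.3421
Market S$90.96 > fair 90.3421: forward overpriced → cash-and-carry (borrow at r, buy the stock and collect the dividends, short the forward).
Profit at T = |F_mkt − F*| = |90.96 − 90.3421| = S$0.62 per share

S$0.62 per share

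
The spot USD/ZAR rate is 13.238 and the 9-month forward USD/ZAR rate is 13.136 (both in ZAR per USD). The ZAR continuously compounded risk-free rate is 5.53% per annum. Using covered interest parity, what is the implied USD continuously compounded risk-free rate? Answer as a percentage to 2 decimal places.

F = S·e^((r_ZAR − r_USD)T) ⇒ r_USD = r_ZAR − ln(F/S)/T
ln(13.136/13.238) = -0.007735; /(9/12) = -0.010313
r_USD = 0.0553 + 0.010313 = 0.065613
r_USD = 6.56%

6.56%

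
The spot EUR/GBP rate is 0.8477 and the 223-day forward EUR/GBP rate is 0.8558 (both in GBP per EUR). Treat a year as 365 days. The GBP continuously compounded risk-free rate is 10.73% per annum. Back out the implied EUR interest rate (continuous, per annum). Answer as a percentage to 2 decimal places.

F = S·e^((r_GBP − r_EUR)T) ⇒ r_EUR = r_GBP − ln(F/S)/T
ln(0.8558/0.8477) = 0.009510; /(223/365) = 0.015566
r_EUR = 0.1073 − 0.015566 = 0.091734
r_EUR = 9.17%

9.17%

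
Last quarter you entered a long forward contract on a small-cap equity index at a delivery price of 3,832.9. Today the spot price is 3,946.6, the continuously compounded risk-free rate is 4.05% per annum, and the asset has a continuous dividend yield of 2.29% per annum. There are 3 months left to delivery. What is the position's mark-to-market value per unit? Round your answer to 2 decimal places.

Current fair forward for the remaining 3 months: F = S·e^((r − q)·T), (r − q) = 0.0405 − 0.0229 = 0.0176
F = 3946.6 · e^(0.0176 × 3/12) = 3946.6 × 1.00440969 = 3964.0033
Value of long forward = (F − K)·e^(−rT) = (3964.0033 − 3832.9) · e^(−0.0405·3/12)
= 131.1033 × 0.98992609 = 129.78

129.78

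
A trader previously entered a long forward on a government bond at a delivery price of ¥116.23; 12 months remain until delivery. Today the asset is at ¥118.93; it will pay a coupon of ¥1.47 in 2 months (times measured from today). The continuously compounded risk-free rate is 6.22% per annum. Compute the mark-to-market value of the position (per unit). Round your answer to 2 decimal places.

PV(remaining coupons) I = 1.47·e^(−0.0622·2/12) = 1.4548
Current forward F = (S − I)·e^(rT) = (118.93 − 1.4548)·e^(0.0622·12/12) = 117.4752 × 1.064175 = 125.0142
Value (long) = (F − K)·e^(−rT) = (125.0142 − 116.23) × 0.939695 = 8.2545
Value = ¥8.25

¥8.25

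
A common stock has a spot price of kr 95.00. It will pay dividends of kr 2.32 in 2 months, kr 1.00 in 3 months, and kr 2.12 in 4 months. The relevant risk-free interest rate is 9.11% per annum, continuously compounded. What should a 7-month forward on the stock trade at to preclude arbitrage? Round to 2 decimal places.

PV(dividends) I = 2.32·e^(−0.0911·2/12) + 1.00·e^(−0.0911·3/12) + 2.12·e^(−0.0911·4/12)
I = 2.2850 + 0.9775 + 2.0566 = 5.3191
F = (S − I)·e^(rT) = (95.00 − 5.3191) · e^(0.0911·7/12)
= 89.6809 · e^0.053142 = 89.6809 × 1.054579 = kr 94.58

kr 94.58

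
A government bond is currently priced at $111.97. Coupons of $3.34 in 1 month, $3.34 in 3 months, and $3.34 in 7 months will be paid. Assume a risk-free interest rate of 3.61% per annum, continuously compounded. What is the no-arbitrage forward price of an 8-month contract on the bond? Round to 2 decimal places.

$104.55

PV(coupons) I = 3.34·e^(−0.0361·1/12) + 3.34·e^(−0.0361·3/12) + 3.34·e^(−0.0361·7/12)
I = 3.3300 + 3.3100 + 3.2704 = 9.9104
F = (S − I)·e^(rT) = (111.97 − 9.9104) · e^(0.0361·8/12)
= 102.0596 · e^0.024067 = 102.0596 × 1.024359 = $104.55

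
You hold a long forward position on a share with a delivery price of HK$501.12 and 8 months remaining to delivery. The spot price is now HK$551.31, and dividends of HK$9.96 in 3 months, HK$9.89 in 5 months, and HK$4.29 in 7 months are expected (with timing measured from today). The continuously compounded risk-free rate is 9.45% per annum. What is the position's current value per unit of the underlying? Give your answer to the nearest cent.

PV(remaining dividends) I = 9.96·e^(−0.0945·3/12) + 9.89·e^(−0.0945·5/12) + 4.29·e^(−0.0945·7/12) = 23.2955
Current forward F = (S − I)·e^(rT) = (551.31 − 23.2955)·e^(0.0945·8/12) = 528.0145 × 1.065027 = 562.3497
Value (long) = (F − K)·e^(−rT) = (562.3497 − 501.12) × 0.938943 = 57.4912
Value = HK$57.49

HK$57.49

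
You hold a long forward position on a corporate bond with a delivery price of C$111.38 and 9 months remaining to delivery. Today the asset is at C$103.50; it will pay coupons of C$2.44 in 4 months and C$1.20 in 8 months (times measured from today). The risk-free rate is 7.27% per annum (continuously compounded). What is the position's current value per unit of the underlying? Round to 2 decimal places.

PV(remaining coupons) I = 2.44·e^(−0.0727·4/12) + 1.20·e^(−0.0727·8/12) = 3.5248
Current forward F = (S − I)·e^(rT) = (103.50 − 3.5248)·e^(0.0727·9/12) = 99.9752 × 1.056039 = 105.5777
Value (long) = (F − K)·e^(−rT) = (105.5777 − 111.38) × 0.946935 = -5.4944
Value = -C$5.49

-C$5.49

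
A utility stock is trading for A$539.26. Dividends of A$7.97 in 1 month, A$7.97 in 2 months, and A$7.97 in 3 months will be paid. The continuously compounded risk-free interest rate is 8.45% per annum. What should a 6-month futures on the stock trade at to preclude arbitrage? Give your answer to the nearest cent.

A$537.94

PV(dividends) I = 7.97·e^(−0.0845·1/12) + 7.97·e^(−0.0845·2/12) + 7.97·e^(−0.0845·3/12)
I = 7.9141 + 7.8585 + 7.8034 = 23.5760
F = (S − I)·e^(rT) = (539.26 − 23.5760) · e^(0.0845·6/12)
= 515.6840 · e^0.042250 = 515.6840 × 1.043155 = A$537.94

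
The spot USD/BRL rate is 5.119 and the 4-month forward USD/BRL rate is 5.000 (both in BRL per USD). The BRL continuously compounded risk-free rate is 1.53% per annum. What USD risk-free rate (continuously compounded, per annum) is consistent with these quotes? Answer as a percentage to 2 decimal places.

8.59%

F = S·e^((r_BRL − r_USD)T) ⇒ r_USD = r_BRL − ln(F/S)/T
ln(5.000/5.119) = -0.023521; /(4/12) = -0.070563
r_USD = 0.0153 + 0.070563 = 0.085863
r_USD = 8.59%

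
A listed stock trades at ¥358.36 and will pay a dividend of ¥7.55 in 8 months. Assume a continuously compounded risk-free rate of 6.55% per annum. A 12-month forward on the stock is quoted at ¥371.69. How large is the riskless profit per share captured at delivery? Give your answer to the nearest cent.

PV(dividends) I = 7.55·e^(−0.0655·8/12) = 7.2274
Fair forward F* = (S − I)·e^(rT) = (358.36 − 7.2274)·e^0.065500 = 351.1326 × 1.067693 = 374.9018
Market ¥371.69 < fair 374.9018: forward underpriced → reverse cash-and-carry (short the stock, invest proceeds at r, pay the dividends, go long the forward).
Profit at T = |F_mkt − F*| = |371.69 − 374.9018| = ¥3.21 per share

¥3.21 per share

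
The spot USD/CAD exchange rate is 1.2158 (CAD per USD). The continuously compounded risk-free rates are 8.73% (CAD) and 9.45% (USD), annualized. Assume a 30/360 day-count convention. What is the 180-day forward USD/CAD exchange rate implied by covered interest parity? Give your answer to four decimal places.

1.2114

F = S·e^((r_CAD − r_USD)T) = 1.2158 · e^((0.0873 − 0.0945) × 180/360)
= 1.2158 · e^-0.003600 = 1.2158 × 0.996406
F = 1.2114 CAD per USD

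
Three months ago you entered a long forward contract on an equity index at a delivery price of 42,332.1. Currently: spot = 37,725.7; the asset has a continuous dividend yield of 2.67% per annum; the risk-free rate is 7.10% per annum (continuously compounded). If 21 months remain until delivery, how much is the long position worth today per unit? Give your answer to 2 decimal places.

-1382.46

Current fair forward for the remaining 21 months: F = S·e^((r − q)·T), (r − q) = 0.0710 − 0.0267 = 0.0443
F = 37725.7 · e^(0.0443 × 21/12) = 37725.7 × 1.08060925 = 40766.7404
Value of long forward = (F − K)·e^(−rT) = (40766.7404 − 42332.1) · e^(−0.0710·21/12)
= -1565.3596 × 0.88315902 = -1382.46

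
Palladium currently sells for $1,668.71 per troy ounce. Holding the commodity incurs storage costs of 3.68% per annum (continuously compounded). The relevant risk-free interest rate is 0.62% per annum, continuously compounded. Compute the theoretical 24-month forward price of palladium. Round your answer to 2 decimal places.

$1,818.57 per troy ounce

Net carry = r + u − y = 0.0062 + 0.0368 − 0.0000 = 0.0430
F = S·e^((r+u−y)T) = 1668.71 · e^(0.0430 × 24/12) = 1668.71 · e^0.08600000
= 1668.71 × 1.08980633 = $1,818.57 per troy ounce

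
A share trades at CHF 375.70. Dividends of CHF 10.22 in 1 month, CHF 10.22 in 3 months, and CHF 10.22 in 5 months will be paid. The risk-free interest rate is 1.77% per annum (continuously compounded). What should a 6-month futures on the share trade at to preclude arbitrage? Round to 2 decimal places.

CHF 348.24

PV(dividends) I = 10.22·e^(−0.0177·1/12) + 10.22·e^(−0.0177·3/12) + 10.22·e^(−0.0177·5/12)
I = 10.2049 + 10.1749 + 10.1449 = 30.5247
F = (S − I)·e^(rT) = (375.70 − 30.5247) · e^(0.0177·6/12)
= 345.1753 · e^0.008850 = 345.1753 × 1.008889 = CHF 348.24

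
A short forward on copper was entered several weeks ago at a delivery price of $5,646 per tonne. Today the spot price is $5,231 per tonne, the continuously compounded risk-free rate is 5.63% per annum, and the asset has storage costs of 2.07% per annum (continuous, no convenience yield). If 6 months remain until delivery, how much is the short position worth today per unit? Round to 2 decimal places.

$203.86 per tonne

Current fair forward for the remaining 6 months: F = S·e^((r + u)·T), (r + u) = 0.0563 + 0.0207 = 0.0770
F = 5231 · e^(0.0770 × 6/12) = 5231 × 1.03925073 = 5436.3206
Value of long forward = (F − K)·e^(−rT) = (5436.3206 − 5646) · e^(−0.0563·6/12)
= -209.6794 × 0.97224252 = -203.86
Short position value = −(long value) = $203.86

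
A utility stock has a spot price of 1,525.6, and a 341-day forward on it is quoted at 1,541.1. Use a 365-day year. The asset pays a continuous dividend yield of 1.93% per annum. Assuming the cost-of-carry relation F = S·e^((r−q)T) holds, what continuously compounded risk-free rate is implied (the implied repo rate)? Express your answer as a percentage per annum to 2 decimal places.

3.01%

From F = S·e^((r−q)T): (r − q) = ln(F/S)/T
ln(1541.1/1525.6) = ln(1.010160) = 0.010109
(r − q) = 0.010109 / (341/365) = 0.010820
r = ln(F/S)/T + q = 0.010820 + 0.0193 = 0.030120
r = 3.01%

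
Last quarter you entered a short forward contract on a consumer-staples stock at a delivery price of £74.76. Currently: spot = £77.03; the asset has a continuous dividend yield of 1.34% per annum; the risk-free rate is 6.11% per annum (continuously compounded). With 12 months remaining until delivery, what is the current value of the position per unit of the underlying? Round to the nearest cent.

-£5.68

Current fair forward for the remaining 12 months: F = S·e^((r − q)·T), (r − q) = 0.0611 − 0.0134 = 0.0477
F = 77.03 · e^(0.0477 × 12/12) = 77.03 × 1.048856 = 80.7934
Value of long forward = (F − K)·e^(−rT) = (80.7934 − 74.76) · e^(−0.0611·12/12)
= 6.0334 × 0.940729 = 5.68
Short position value = −(long value) = -£5.68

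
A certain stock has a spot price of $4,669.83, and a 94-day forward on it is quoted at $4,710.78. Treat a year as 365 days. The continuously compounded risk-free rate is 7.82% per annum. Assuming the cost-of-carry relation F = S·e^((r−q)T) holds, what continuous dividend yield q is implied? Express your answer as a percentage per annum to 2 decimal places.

From F = S·e^((r−q)T): (r − q) = ln(F/S)/T
ln(4710.78/4669.83) = ln(1.008769) = 0.008731
(r − q) = 0.008731 / (94/365) = 0.033902
q = r − ln(F/S)/T = 0.0782 − 0.033902 = 0.044298
q = 4.43%

4.43%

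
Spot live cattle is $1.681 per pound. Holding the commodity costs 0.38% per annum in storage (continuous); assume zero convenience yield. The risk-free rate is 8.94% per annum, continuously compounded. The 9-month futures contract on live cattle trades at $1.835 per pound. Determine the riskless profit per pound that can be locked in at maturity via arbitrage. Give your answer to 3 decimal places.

$0.032 per pound

Fair futures: F* = S·e^(carry·T), with carry = (r + u) = 0.0894 + 0.0038 = 0.0932
F* = 1.681 · e^(0.0932 × 9/12) = 1.681 · e^0.069900 = 1.681 × 1.072401 = $1.8027
Market $1.835 > fair $1.8027: forward overpriced → cash-and-carry (buy spot, short the forward).
At maturity, profit = |F_mkt − F*| = |1.835 − 1.8027| = $0.032 per pound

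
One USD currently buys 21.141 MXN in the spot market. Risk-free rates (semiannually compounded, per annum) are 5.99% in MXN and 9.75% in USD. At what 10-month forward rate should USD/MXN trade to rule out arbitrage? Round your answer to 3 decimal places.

By covered interest parity, F = S · (1+r_MXN/2)^(2T) / (1+r_USD/2)^(2T)
= 21.141 × 1.050413 / 1.082563 = 21.141 × 0.970302
F = 20.513 MXN per USD

20.513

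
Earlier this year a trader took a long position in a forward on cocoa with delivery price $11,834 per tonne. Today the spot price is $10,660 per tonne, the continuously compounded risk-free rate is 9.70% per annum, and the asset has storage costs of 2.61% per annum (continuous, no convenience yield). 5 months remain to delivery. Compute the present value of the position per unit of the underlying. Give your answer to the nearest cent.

-$588.69 per tonne

Current fair forward for the remaining 5 months: F = S·e^((r + u)·T), (r + u) = 0.0970 + 0.0261 = 0.1231
F = 10660 · e^(0.1231 × 5/12) = 10660 × 1.05262987 = 11221.0344
Value of long forward = (F − K)·e^(−rT) = (11221.0344 − 11834) · e^(−0.0970·5/12)
= -612.9656 × 0.96038919 = -588.69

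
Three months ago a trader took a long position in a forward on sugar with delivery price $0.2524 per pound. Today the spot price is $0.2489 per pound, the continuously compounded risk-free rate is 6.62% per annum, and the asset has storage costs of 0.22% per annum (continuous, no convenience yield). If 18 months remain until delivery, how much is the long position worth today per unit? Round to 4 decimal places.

$0.0212 per pound

Current fair forward for the remaining 18 months: F = S·e^((r + u)·T), (r + u) = 0.0662 + 0.0022 = 0.0684
F = 0.2489 · e^(0.0684 × 18/12) = 0.2489 × 1.108048 = 0.2758
Value of long forward = (F − K)·e^(−rT) = (0.2758 − 0.2524) · e^(−0.0662·18/12)
= 0.0234 × 0.905471 = 0.0212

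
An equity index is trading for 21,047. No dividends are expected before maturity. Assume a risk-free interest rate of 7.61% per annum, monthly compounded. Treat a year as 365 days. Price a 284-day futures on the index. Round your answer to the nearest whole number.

F = S · (1+r/12)^(12T)
= 21047 × 1.060802
F = 22,327

22,327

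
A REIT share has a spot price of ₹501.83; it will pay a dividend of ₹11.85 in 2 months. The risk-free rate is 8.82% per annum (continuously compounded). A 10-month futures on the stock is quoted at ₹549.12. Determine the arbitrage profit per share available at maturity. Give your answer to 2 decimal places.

PV(dividends) I = 11.85·e^(−0.0882·2/12) = 11.6771
Fair futures F* = (S − I)·e^(rT) = (501.83 − 11.6771)·e^0.073500 = 490.1529 × 1.076269 = 527.5364
Market ₹549.12 > fair 527.5364: forward overpriced → cash-and-carry (borrow at r, buy the stock and collect the dividends, short the forward).
Profit at T = |F_mkt − F*| = |549.12 − 527.5364| = ₹21.58 per share

₹21.58 per share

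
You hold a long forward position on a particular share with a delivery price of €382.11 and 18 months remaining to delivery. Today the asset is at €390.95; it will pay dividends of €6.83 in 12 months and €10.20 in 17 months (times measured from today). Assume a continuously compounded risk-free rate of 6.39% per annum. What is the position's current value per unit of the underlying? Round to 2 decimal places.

€28.04

PV(remaining dividends) I = 6.83·e^(−0.0639·12/12) + 10.20·e^(−0.0639·17/12) = 15.7244
Current forward F = (S − I)·e^(rT) = (390.95 − 15.7244)·e^(0.0639·18/12) = 375.2256 × 1.100594 = 412.9710
Value (long) = (F − K)·e^(−rT) = (412.9710 − 382.11) × 0.908600 = 28.0403
Value = €28.04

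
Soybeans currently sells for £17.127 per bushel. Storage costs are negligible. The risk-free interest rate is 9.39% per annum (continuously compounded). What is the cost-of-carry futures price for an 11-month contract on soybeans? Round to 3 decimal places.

£18.667 per bushel

F = S·e^(rT) = 17.127 · e^(0.0939 × 11/12) = 17.127 · e^0.086075
= 17.127 × 1.089888 = £18.667 per bushel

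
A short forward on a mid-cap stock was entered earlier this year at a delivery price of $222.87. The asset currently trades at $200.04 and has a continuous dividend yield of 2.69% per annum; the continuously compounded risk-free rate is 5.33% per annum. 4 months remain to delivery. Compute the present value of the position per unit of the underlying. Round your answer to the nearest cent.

Current fair forward for the remaining 4 months: F = S·e^((r − q)·T), (r − q) = 0.0533 − 0.0269 = 0.0264
F = 200.04 · e^(0.0264 × 4/12) = 200.04 × 1.008839 = 201.8082
Value of long forward = (F − K)·e^(−rT) = (201.8082 − 222.87) · e^(−0.0533·4/12)
= -21.0618 × 0.982390 = -20.69
Short position value = −(long value) = $20.69

$20.69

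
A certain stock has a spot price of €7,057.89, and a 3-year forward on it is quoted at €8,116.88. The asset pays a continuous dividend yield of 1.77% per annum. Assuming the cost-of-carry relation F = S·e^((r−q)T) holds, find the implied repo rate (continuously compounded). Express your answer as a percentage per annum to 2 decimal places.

6.43%

From F = S·e^((r−q)T): (r − q) = ln(F/S)/T
ln(8116.88/7057.89) = ln(1.150043) = 0.139799
(r − q) = 0.139799 / (3) = 0.046600
r = ln(F/S)/T + q = 0.046600 + 0.0177 = 0.064300
r = 6.43%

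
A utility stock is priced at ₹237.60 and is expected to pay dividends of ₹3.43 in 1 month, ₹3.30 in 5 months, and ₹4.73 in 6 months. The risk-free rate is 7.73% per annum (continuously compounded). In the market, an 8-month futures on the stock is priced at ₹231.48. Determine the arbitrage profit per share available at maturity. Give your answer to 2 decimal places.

₹6.94 per share

PV(dividends) I = 3.43·e^(−0.0773·1/12) + 3.30·e^(−0.0773·5/12) + 4.73·e^(−0.0773·6/12) = 11.1541
Fair futures F* = (S − I)·e^(rT) = (237.60 − 11.1541)·e^0.051533 = 226.4459 × 1.052884 = 238.4213
Market ₹231.48 < fair 238.4213: forward underpriced → reverse cash-and-carry (short the stock, invest proceeds at r, pay the dividends, go long the forward).
Profit at T = |F_mkt − F*| = |231.48 − 238.4213| = ₹6.94 per share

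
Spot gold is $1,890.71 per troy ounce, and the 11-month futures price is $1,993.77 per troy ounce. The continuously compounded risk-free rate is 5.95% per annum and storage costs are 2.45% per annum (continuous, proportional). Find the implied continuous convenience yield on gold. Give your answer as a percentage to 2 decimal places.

2.61%

F = S·e^((r+u−y)T) ⇒ (r+u−y) = ln(F/S)/T
ln(1993.77/1890.71) = 0.053075; /T ⇒ 0.057900
y = r + u − ln(F/S)/T = 0.0595 + 0.0245 − 0.057900 = 0.026100
y = 2.61%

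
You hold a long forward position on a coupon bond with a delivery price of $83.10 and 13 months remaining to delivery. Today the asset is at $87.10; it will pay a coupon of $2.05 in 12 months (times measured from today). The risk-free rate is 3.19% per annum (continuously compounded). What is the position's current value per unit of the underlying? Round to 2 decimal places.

$4.84

PV(remaining coupons) I = 2.05·e^(−0.0319·12/12) = 1.9856
Current forward F = (S − I)·e^(rT) = (87.10 − 1.9856)·e^(0.0319·13/12) = 85.1144 × 1.035162 = 88.1072
Value (long) = (F − K)·e^(−rT) = (88.1072 − 83.10) × 0.966032 = 4.8371
Value = $4.84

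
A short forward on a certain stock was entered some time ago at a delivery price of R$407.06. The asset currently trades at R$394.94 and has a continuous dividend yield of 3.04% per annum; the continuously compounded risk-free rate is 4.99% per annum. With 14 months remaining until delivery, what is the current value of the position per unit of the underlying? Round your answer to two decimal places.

Current fair forward for the remaining 14 months: F = S·e^((r − q)·T), (r − q) = 0.0499 − 0.0304 = 0.0195
F = 394.94 · e^(0.0195 × 14/12) = 394.94 × 1.023011 = 404.0280
Value of long forward = (F − K)·e^(−rT) = (404.0280 − 407.06) · e^(−0.0499·14/12)
= -3.0320 × 0.943446 = -2.86
Short position value = −(long value) = R$2.86

R$2.86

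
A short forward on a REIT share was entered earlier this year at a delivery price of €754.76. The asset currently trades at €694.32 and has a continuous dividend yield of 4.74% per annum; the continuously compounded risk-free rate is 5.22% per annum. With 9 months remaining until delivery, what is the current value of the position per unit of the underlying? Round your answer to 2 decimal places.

Current fair forward for the remaining 9 months: F = S·e^((r − q)·T), (r − q) = 0.0522 − 0.0474 = 0.0048
F = 694.32 · e^(0.0048 × 9/12) = 694.32 × 1.003606 = 696.8237
Value of long forward = (F − K)·e^(−rT) = (696.8237 − 754.76) · e^(−0.0522·9/12)
= -57.9363 × 0.961606 = -55.71
Short position value = −(long value) = €55.71

€55.71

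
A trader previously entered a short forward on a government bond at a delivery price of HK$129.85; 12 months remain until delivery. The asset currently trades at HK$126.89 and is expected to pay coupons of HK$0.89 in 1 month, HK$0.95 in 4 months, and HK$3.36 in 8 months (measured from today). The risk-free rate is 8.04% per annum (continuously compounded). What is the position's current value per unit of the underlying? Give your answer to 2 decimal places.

PV(remaining coupons) I = 0.89·e^(−0.0804·1/12) + 0.95·e^(−0.0804·4/12) + 3.36·e^(−0.0804·8/12) = 4.9936
Current forward F = (S − I)·e^(rT) = (126.89 − 4.9936)·e^(0.0804·12/12) = 121.8964 × 1.083720 = 132.1016
Value (long) = (F − K)·e^(−rT) = (132.1016 − 129.85) × 0.922747 = 2.0777
Short position value = −(long value) = -HK$2.08

-HK$2.08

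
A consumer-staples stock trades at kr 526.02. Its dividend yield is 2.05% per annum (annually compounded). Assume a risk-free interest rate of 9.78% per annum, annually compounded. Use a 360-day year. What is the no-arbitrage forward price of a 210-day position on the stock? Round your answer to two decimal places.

F = S · (1+r)^T / (1+q)^T
= 526.02 × 1.055938 / 1.011908 = 526.02 × 1.043512
F = kr 548.91

kr 548.91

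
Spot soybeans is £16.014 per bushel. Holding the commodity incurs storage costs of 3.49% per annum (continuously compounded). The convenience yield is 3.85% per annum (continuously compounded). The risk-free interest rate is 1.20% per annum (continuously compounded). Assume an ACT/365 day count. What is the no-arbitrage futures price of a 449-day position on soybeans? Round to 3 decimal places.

Net carry = r + u − y = 0.0120 + 0.0349 − 0.0385 = 0.0084
F = S·e^((r+u−y)T) = 16.014 · e^(0.0084 × 449/365) = 16.014 · e^0.010333
= 16.014 × 1.010387 = £16.180 per bushel

£16.180 per bushel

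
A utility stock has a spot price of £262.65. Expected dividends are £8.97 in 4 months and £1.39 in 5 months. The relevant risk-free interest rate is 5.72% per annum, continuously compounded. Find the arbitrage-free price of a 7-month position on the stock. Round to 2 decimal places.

£261.06

PV(dividends) I = 8.97·e^(−0.0572·4/12) + 1.39·e^(−0.0572·5/12)
I = 8.8006 + 1.3573 = 10.1579
F = (S − I)·e^(rT) = (262.65 − 10.1579) · e^(0.0572·7/12)
= 252.4921 · e^0.033367 = 252.4921 × 1.033930 = £261.06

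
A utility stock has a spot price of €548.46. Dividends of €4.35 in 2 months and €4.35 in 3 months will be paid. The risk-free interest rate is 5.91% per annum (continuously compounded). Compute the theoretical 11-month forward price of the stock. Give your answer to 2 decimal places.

€569.92

PV(dividends) I = 4.35·e^(−0.0591·2/12) + 4.35·e^(−0.0591·3/12)
I = 4.3074 + 4.2862 = 8.5936
F = (S − I)·e^(rT) = (548.46 − 8.5936) · e^(0.0591·11/12)
= 539.8664 · e^0.054175 = 539.8664 × 1.055669 = €569.92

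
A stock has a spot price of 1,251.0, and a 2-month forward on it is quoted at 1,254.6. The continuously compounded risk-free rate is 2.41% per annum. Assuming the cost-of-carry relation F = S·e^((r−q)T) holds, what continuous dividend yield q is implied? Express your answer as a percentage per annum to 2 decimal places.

From F = S·e^((r−q)T): (r − q) = ln(F/S)/T
ln(1254.6/1251.0) = ln(1.002878) = 0.002874
(r − q) = 0.002874 / (2/12) = 0.017244
q = r − ln(F/S)/T = 0.0241 − 0.017244 = 0.006856
q = 0.69%

0.69%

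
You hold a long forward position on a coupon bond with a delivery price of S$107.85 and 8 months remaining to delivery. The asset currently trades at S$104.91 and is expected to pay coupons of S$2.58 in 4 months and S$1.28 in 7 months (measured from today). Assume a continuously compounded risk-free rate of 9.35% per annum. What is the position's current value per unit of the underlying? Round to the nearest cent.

-S$0.14

PV(remaining coupons) I = 2.58·e^(−0.0935·4/12) + 1.28·e^(−0.0935·7/12) = 3.7129
Current forward F = (S − I)·e^(rT) = (104.91 − 3.7129)·e^(0.0935·8/12) = 101.1971 × 1.064317 = 107.7058
Value (long) = (F − K)·e^(−rT) = (107.7058 − 107.85) × 0.939570 = -0.1355
Value = -S$0.14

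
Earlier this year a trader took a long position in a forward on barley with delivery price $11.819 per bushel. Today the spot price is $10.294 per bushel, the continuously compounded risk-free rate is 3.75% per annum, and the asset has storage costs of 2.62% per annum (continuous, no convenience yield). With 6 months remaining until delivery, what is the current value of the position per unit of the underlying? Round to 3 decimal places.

-$1.170 per bushel

Current fair forward for the remaining 6 months: F = S·e^((r + u)·T), (r + u) = 0.0375 + 0.0262 = 0.0637
F = 10.294 · e^(0.0637 × 6/12) = 10.294 × 1.032363 = 10.6271
Value of long forward = (F − K)·e^(−rT) = (10.6271 − 11.819) · e^(−0.0375·6/12)
= -1.1919 × 0.981425 = -1.170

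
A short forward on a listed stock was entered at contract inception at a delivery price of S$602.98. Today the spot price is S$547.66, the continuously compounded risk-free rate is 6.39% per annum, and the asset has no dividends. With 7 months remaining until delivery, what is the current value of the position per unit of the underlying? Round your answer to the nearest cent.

Current fair forward for the remaining 7 months: F = S·e^(r·T), r = 0.0639
F = 547.66 · e^(0.0639 × 7/12) = 547.66 × 1.037978 = 568.4590
Value of long forward = (F − K)·e^(−rT) = (568.4590 − 602.98) · e^(−0.0639·7/12)
= -34.5210 × 0.963411 = -33.26
Short position value = −(long value) = S$33.26

S$33.26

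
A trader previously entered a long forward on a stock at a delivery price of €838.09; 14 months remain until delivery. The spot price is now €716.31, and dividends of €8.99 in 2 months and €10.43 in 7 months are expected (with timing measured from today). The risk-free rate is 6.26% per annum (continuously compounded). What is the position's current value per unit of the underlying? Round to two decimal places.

-€81.71

PV(remaining dividends) I = 8.99·e^(−0.0626·2/12) + 10.43·e^(−0.0626·7/12) = 18.9527
Current forward F = (S − I)·e^(rT) = (716.31 − 18.9527)·e^(0.0626·14/12) = 697.3573 × 1.075766 = 750.1933
Value (long) = (F − K)·e^(−rT) = (750.1933 − 838.09) × 0.929570 = -81.7061
Value = -€81.71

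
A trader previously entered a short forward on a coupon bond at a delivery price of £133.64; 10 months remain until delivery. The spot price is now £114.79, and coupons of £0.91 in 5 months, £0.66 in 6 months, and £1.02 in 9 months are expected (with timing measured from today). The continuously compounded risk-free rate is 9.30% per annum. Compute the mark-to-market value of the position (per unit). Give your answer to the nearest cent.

£11.34

PV(remaining coupons) I = 0.91·e^(−0.0930·5/12) + 0.66·e^(−0.0930·6/12) + 1.02·e^(−0.0930·9/12) = 2.4567
Current forward F = (S − I)·e^(rT) = (114.79 − 2.4567)·e^(0.0930·10/12) = 112.3333 × 1.080582 = 121.3853
Value (long) = (F − K)·e^(−rT) = (121.3853 − 133.64) × 0.925427 = -11.3408
Short position value = −(long value) = £11.34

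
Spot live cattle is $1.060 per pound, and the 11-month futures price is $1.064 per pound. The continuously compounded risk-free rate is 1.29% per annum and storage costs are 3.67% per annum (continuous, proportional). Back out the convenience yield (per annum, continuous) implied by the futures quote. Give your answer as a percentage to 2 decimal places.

F = S·e^((r+u−y)T) ⇒ (r+u−y) = ln(F/S)/T
ln(1.064/1.060) = 0.003766; /T ⇒ 0.004108
y = r + u − ln(F/S)/T = 0.0129 + 0.0367 − 0.004108 = 0.045492
y = 4.55%

4.55%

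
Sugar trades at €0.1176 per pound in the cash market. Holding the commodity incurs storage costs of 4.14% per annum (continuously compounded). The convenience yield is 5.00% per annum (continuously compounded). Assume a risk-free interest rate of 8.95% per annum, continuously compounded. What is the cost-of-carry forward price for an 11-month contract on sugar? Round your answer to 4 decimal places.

Net carry = r + u − y = 0.0895 + 0.0414 − 0.0500 = 0.0809
F = S·e^((r+u−y)T) = 0.1176 · e^(0.0809 × 11/12) = 0.1176 · e^0.074158
= 0.1176 × 1.076977 = €0.1267 per pound

€0.1267 per pound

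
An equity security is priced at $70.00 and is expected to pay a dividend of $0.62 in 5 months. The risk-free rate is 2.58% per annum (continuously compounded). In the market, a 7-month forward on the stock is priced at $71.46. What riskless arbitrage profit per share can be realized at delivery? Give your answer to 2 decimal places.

PV(dividends) I = 0.62·e^(−0.0258·5/12) = 0.6134
Fair forward F* = (S − I)·e^(rT) = (70.00 − 0.6134)·e^0.015050 = 69.3866 × 1.015164 = 70.4388
Market $71.46 > fair 70.4388: forward overpriced → cash-and-carry (borrow at r, buy the stock and collect the dividends, short the forward).
Profit at T = |F_mkt − F*| = |71.46 − 70.4388| = $1.02 per share

$1.02 per share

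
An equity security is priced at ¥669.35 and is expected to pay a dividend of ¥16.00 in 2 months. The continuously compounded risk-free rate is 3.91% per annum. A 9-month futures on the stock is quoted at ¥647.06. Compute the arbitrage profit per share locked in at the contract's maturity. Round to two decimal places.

¥25.84 per share

PV(dividends) I = 16.00·e^(−0.0391·2/12) = 15.8961
Fair futures F* = (S − I)·e^(rT) = (669.35 − 15.8961)·e^0.029325 = 653.4539 × 1.029759 = 672.9000
Market ¥647.06 < fair 672.9000: forward underpriced → reverse cash-and-carry (short the stock, invest proceeds at r, pay the dividends, go long the forward).
Profit at T = |F_mkt − F*| = |647.06 − 672.9000| = ¥25.84 per share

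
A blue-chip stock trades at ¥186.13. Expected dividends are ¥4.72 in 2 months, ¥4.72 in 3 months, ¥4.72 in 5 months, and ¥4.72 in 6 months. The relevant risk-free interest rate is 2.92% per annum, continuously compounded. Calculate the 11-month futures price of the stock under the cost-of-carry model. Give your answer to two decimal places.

PV(dividends) I = 4.72·e^(−0.0292·2/12) + 4.72·e^(−0.0292·3/12) + 4.72·e^(−0.0292·5/12) + 4.72·e^(−0.0292·6/12)
I = 4.6971 + 4.6857 + 4.6629 + 4.6516 = 18.6973
F = (S − I)·e^(rT) = (186.13 − 18.6973) · e^(0.0292·11/12)
= 167.4327 · e^0.026767 = 167.4327 × 1.027128 = ¥171.97

¥171.97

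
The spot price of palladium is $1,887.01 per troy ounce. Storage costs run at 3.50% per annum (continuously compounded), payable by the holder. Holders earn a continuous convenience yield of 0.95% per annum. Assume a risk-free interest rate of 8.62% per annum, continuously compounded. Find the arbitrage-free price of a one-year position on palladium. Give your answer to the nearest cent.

$2,110.01 per troy ounce

Net carry = r + u − y = 0.0862 + 0.0350 − 0.0095 = 0.1117
F = S·e^((r+u−y)T) = 1887.01 · e^(0.1117 × 12/12) = 1887.01 · e^0.11170000
= 1887.01 × 1.11817736 = $2,110.01 per troy ounce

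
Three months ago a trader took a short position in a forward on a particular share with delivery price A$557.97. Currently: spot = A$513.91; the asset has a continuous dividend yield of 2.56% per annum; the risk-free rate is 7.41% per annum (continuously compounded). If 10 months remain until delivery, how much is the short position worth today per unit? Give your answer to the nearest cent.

A$21.49

Current fair forward for the remaining 10 months: F = S·e^((r − q)·T), (r − q) = 0.0741 − 0.0256 = 0.0485
F = 513.91 · e^(0.0485 × 10/12) = 513.91 × 1.041245 = 535.1062
Value of long forward = (F − K)·e^(−rT) = (535.1062 − 557.97) · e^(−0.0741·10/12)
= -22.8638 × 0.940118 = -21.49
Short position value = −(long value) = A$21.49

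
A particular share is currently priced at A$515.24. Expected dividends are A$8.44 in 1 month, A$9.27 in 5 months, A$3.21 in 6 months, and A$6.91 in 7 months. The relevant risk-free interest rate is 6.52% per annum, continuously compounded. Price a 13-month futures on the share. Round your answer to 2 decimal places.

PV(dividends) I = 8.44·e^(−0.0652·1/12) + 9.27·e^(−0.0652·5/12) + 3.21·e^(−0.0652·6/12) + 6.91·e^(−0.0652·7/12)
I = 8.3943 + 9.0216 + 3.1070 + 6.6521 = 27.1750
F = (S − I)·e^(rT) = (515.24 − 27.1750) · e^(0.0652·13/12)
= 488.0650 · e^0.070633 = 488.0650 × 1.073187 = A$523.79

A$523.79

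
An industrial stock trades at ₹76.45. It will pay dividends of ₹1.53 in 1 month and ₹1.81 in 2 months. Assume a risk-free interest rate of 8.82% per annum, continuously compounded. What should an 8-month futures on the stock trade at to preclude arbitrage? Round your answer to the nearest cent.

₹77.58

PV(dividends) I = 1.53·e^(−0.0882·1/12) + 1.81·e^(−0.0882·2/12)
I = 1.5188 + 1.7836 = 3.3024
F = (S − I)·e^(rT) = (76.45 − 3.3024) · e^(0.0882·8/12)
= 73.1476 · e^0.058800 = 73.1476 × 1.060563 = ₹77.58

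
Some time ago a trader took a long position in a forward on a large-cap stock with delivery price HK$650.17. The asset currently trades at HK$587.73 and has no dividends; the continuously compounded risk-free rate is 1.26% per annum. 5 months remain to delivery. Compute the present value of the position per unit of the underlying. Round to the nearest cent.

-HK$59.04

Current fair forward for the remaining 5 months: F = S·e^(r·T), r = 0.0126
F = 587.73 · e^(0.0126 × 5/12) = 587.73 × 1.005264 = 590.8238
Value of long forward = (F − K)·e^(−rT) = (590.8238 − 650.17) · e^(−0.0126·5/12)
= -59.3462 × 0.994764 = -59.04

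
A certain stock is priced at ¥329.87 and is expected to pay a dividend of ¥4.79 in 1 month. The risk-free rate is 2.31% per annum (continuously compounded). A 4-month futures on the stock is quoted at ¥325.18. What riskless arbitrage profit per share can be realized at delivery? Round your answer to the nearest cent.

PV(dividends) I = 4.79·e^(−0.0231·1/12) = 4.7808
Fair futures F* = (S − I)·e^(rT) = (329.87 − 4.7808)·e^0.007700 = 325.0892 × 1.007730 = 327.6021
Market ¥325.18 < fair 327.6021: forward underpriced → reverse cash-and-carry (short the stock, invest proceeds at r, pay the dividends, go long the forward).
Profit at T = |F_mkt − F*| = |325.18 − 327.6021| = ¥2.42 per share

¥2.42 per share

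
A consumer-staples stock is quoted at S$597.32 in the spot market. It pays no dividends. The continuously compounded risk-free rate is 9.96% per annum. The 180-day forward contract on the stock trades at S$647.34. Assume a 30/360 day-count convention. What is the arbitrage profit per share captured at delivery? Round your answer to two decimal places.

S$19.52 per share

Fair forward: F* = S·e^(carry·T), with carry = r = 0.0996
F* = 597.32 · e^(0.0996 × 180/360) = 597.32 · e^0.049800 = 597.32 × 1.051061 = S$627.8198
Market S$647.34 > fair S$627.8198: forward overpriced → cash-and-carry (buy spot, short the forward).
At maturity, profit = |F_mkt − F*| = |647.34 − 627.8198| = S$19.52 per share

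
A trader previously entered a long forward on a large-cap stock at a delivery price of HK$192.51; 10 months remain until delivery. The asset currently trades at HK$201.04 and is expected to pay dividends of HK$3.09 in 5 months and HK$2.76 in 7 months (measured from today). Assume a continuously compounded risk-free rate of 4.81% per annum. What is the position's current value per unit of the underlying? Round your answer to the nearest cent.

HK$10.38

PV(remaining dividends) I = 3.09·e^(−0.0481·5/12) + 2.76·e^(−0.0481·7/12) = 5.7123
Current forward F = (S − I)·e^(rT) = (201.04 − 5.7123)·e^(0.0481·10/12) = 195.3277 × 1.040898 = 203.3162
Value (long) = (F − K)·e^(−rT) = (203.3162 − 192.51) × 0.960709 = 10.3816
Value = HK$10.38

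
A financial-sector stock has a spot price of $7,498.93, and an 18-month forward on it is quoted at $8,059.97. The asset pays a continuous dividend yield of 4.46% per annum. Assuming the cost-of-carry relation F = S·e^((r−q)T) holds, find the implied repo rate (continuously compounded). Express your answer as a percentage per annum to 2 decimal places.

9.27%

From F = S·e^((r−q)T): (r − q) = ln(F/S)/T
ln(8059.97/7498.93) = ln(1.074816) = 0.072149
(r − q) = 0.072149 / (18/12) = 0.048099
r = ln(F/S)/T + q = 0.048099 + 0.0446 = 0.092699
r = 9.27%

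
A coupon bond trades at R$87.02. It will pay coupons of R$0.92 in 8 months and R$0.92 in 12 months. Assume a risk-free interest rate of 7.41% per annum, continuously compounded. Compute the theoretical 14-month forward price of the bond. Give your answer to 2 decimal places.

PV(coupons) I = 0.92·e^(−0.0741·8/12) + 0.92·e^(−0.0741·12/12)
I = 0.8757 + 0.8543 = 1.7300
F = (S − I)·e^(rT) = (87.02 − 1.7300) · e^(0.0741·14/12)
= 85.2900 · e^0.086450 = 85.2900 × 1.090297 = R$92.99

R$92.99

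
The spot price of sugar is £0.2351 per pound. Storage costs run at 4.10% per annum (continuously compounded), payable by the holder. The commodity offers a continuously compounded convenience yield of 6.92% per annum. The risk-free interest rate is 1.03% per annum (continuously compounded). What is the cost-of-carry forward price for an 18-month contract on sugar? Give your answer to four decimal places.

Net carry = r + u − y = 0.0103 + 0.0410 − 0.0692 = -0.0179
F = S·e^((r+u−y)T) = 0.2351 · e^(-0.0179 × 18/12) = 0.2351 · e^-0.026850
= 0.2351 × 0.973507 = £0.2289 per pound

£0.2289 per pound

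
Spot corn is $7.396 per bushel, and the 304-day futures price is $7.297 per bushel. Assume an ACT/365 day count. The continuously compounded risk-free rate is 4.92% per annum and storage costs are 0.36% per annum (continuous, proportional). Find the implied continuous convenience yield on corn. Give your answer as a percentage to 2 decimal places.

6.90%

F = S·e^((r+u−y)T) ⇒ (r+u−y) = ln(F/S)/T
ln(7.297/7.396) = -0.013476; /T ⇒ -0.016180
y = r + u − ln(F/S)/T = 0.0492 + 0.0036 + 0.016180 = 0.068980
y = 6.90%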